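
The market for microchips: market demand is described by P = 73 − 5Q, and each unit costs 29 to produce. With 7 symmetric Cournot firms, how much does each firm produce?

q_i = 1.1

In a 7-firm Cournot equilibrium, symmetry and the first-order condition give q = (73 − 29)/(40) = 1.1. So Q = 7.7 and P = 34.5.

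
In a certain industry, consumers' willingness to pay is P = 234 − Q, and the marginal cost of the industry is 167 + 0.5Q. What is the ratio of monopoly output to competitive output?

Q_m/Q_c = 0.6

A monopolist chooses Q where MR = MC. MR = 234 − 2Q; setting this equal to 167 + 0.5Q gives Q = 26.8 and P = 207.2.
Competitive equilibrium sets price equal to marginal cost: 234 − Q = 167 + 0.5Q, so Q = 134/3 and P = 568/3.
Ratio Q_m/Q_c = 26.8/(134/3) = 0.6.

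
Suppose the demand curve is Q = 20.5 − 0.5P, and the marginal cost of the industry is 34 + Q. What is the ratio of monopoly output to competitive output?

Q_m/Q_c = 0.6

Inverting demand: P = 41 − 2Q.
A monopolist chooses Q where MR = MC. MR = 41 − 4Q; setting this equal to 34 + Q gives Q = 1.4 and P = 38.2.
Competitive equilibrium sets price equal to marginal cost: 41 − 2Q = 34 + Q, so Q = 7/3 and P = 109/3.
Ratio Q_m/Q_c = 1.4/(7/3) = 0.6.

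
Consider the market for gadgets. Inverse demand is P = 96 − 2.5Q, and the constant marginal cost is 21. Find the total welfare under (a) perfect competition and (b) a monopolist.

Competitive firms price at marginal cost: P = 21, giving Q = 30.
CS = ½·(96 − 21)·30 = 1125; PS = (21 − 21)·30 = 0; TS = 1125.
A monopolist chooses Q where MR = MC. MR = 96 − 5Q; setting this equal to 21 gives Q = 15 and P = 58.5.
CS = ½·(96 − 58.5)·15 = 281.25; PS = (58.5 − 21)·15 = 562.5; TS = 843.75.

Competition: TS = 1125; Monopoly: TS = 843.75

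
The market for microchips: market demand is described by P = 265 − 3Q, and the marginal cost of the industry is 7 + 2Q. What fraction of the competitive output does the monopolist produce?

Monopoly sets MR = MC: 265 − 6Q = 7 + 2Q ⇒ Q = 32.25, P = 265 − 3·32.25 = 168.25.
Competitive equilibrium sets price equal to marginal cost: 265 − 3Q = 7 + 2Q, so Q = 51.6 and P = 110.2.
Ratio Q_m/Q_c = 32.25/51.6 = 0.625.

Q_m/Q_c = 0.625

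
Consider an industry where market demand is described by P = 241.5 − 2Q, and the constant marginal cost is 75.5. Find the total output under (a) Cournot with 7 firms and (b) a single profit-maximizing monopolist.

Cournot with 7 identical firms: the symmetric best-response condition is 241.5 − 16q = 75.5. Each firm produces q = 10.375, total output Q = 72.625, price P = 96.25.
Monopoly sets MR = MC: 241.5 − 4Q = 75.5 ⇒ Q = 41.5, P = 241.5 − 2·41.5 = 158.5.

Cournot: Q = 72.625; Monopoly: Q = 41.5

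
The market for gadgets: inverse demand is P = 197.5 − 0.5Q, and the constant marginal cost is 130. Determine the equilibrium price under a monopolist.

P = 163.75

Monopoly sets MR = MC: 197.5 − Q = 130 ⇒ Q = 67.5, P = 197.5 − 0.5·67.5 = 163.75.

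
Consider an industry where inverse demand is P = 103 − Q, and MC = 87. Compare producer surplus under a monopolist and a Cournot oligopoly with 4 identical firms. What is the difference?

Producer surplus falls by 23.04

Monopoly sets MR = MC: 103 − 2Q = 87 ⇒ Q = 8, P = 103 − 8 = 95.
PS = (95 − 87)·8 = 64.
Cournot with 4 identical firms: the symmetric best-response condition is 103 − 5q = 87. Each firm produces q = 3.2, total output Q = 12.8, price P = 90.2.
PS = (90.2 − 87)·12.8 = 40.96.
Change in producer surplus: 40.96 − 64 = −23.04.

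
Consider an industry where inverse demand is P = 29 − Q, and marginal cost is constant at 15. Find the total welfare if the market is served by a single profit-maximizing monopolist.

TS = 73.5

Monopoly sets MR = MC: 29 − 2Q = 15 ⇒ Q = 7, P = 29 − 7 = 22.
CS = ½·(29 − 22)·7 = 24.5; PS = (22 − 15)·7 = 49; TS = 73.5.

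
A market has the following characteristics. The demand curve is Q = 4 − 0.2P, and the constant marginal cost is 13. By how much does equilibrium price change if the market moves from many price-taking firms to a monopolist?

Inverting demand: P = 20 − 5Q.
Perfect competition: P = MC = 13, so 20 − 5Q = 13 and Q = 1.4.
The monopolist equates marginal revenue to marginal cost: 20 − 10Q = 13, so Q = 0.7. From demand, P = 16.5.
Change in equilibrium price: 16.5 − 13 = 3.5.

Equilibrium price rises by 3.5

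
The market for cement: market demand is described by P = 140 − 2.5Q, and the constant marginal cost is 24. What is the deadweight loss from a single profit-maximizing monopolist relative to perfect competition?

DWL = 672.8

Perfect competition: P = MC = 24, so 140 − 2.5Q = 24 and Q = 46.4.
A monopolist chooses Q where MR = MC. MR = 140 − 5Q; setting this equal to 24 gives Q = 23.2 and P = 82.
DWL is the triangle between Q = 23.2 and Q = 46.4: ½·(46.4 − 23.2)·(82 − 24) = 672.8.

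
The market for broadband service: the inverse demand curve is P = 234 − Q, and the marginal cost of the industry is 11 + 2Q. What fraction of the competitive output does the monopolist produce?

Q_m/Q_c = 0.75

Monopoly sets MR = MC: 234 − 2Q = 11 + 2Q ⇒ Q = 55.75, P = 234 − 55.75 = 178.25.
Competitive equilibrium sets price equal to marginal cost: 234 − Q = 11 + 2Q, so Q = 223/3 and P = 479/3.
Ratio Q_m/Q_c = 55.75/(223/3) = 0.75.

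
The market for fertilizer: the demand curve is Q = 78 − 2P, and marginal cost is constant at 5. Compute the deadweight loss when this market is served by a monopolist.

DWL = 289

Inverting demand: P = 39 − 0.5Q.
Perfect competition: P = MC = 5, so 39 − 0.5Q = 5 and Q = 68.
The monopolist equates marginal revenue to marginal cost: 39 − Q = 5, so Q = 34. From demand, P = 22.
DWL is the triangle between Q = 34 and Q = 68: ½·(68 − 34)·(22 − 5) = 289.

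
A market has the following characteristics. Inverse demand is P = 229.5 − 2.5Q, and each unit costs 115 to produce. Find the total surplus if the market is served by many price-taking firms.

Under competition P = MC = 115, so Q = (229.5 − 115)/2.5 = 45.8.
CS = ½·(229.5 − 115)·45.8 = 2622.05; PS = (115 − 115)·45.8 = 0; TS = 2622.05.

TS = 2622.05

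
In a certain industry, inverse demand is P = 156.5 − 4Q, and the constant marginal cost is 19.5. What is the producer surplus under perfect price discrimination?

With perfect price discrimination, output is the efficient level Q = 34.25 (where demand meets MC), but every buyer pays their willingness to pay: CS = 0 and PS = total surplus.
PS = ½·(156.5 − 19.5)·34.25 = 2346.125.

PS = 2346.125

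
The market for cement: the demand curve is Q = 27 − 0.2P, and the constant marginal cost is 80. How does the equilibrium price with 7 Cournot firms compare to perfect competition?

Cournot: P = 86.875; Competition: P = 80

Inverting demand: P = 135 − 5Q.
Cournot with 7 identical firms: the symmetric best-response condition is 135 − 40q = 80. Each firm produces q = 1.375, total output Q = 9.625, price P = 86.875.
Competitive firms price at marginal cost: P = 80, giving Q = 11.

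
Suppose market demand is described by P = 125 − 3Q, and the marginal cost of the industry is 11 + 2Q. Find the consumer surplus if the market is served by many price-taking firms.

CS = 779.76

Under competition P = MC: 125 − 3Q = 11 + 2Q ⇒ Q = 22.8, P = 56.6.
CS = ½·(125 − 56.6)·22.8 = 779.76.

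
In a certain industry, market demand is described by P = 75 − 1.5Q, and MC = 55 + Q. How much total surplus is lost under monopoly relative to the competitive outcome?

Under competition P = MC: 75 − 1.5Q = 55 + Q ⇒ Q = 8, P = 63.
A monopolist chooses Q where MR = MC. MR = 75 − 3Q; setting this equal to 55 + Q gives Q = 5 and P = 67.5.
CS = ½·(75 − 63)·8 = 48; PS = (63·8 − 55·8 − ½·1·8²) = 32; TS = 80.
CS = ½·(75 − 67.5)·5 = 18.75; PS = (67.5·5 − 55·5 − ½·1·5²) = 50; TS = 68.75.
DWL = 80 − 68.75 = 11.25.

DWL = 11.25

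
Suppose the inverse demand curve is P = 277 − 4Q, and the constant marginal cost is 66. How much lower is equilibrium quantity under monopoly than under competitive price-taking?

Perfect competition: P = MC = 66, so 277 − 4Q = 66 and Q = 52.75.
Monopoly sets MR = MC: 277 − 8Q = 66 ⇒ Q = 26.375, P = 277 − 4·26.375 = 171.5.
Change in equilibrium quantity: 26.375 − 52.75 = −26.375.

Equilibrium quantity falls by 26.375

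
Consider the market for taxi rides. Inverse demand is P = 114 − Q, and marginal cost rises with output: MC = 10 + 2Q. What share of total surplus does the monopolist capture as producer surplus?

The monopolist equates marginal revenue to marginal cost: 114 − 2Q = 10 + 2Q, so Q = 26. From demand, P = 88.
CS = ½·(114 − 88)·26 = 338.
PS = P·Q − VC(Q) = 88·26 − (10·26 + ½·2·26²) = 1352.
Share captured = PS/TS = 1352/1690 = 0.8.

PS/TS = 0.8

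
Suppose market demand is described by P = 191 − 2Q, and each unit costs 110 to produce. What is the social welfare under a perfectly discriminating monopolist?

A perfectly discriminating monopolist sells every unit with P(Q) ≥ MC(Q), so output equals the competitive quantity Q = 40.5. Each buyer pays their reservation price, so CS = 0 and the firm captures all surplus.
TS = 1640.25 (equal to competitive TS).

TS = 1640.25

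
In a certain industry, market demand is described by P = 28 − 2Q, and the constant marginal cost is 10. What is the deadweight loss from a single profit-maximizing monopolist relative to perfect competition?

DWL = 20.25

Competitive firms price at marginal cost: P = 10, giving Q = 9.
Monopoly sets MR = MC: 28 − 4Q = 10 ⇒ Q = 4.5, P = 28 − 2·4.5 = 19.
DWL is the triangle between Q = 4.5 and Q = 9: ½·(9 − 4.5)·(19 − 10) = 20.25.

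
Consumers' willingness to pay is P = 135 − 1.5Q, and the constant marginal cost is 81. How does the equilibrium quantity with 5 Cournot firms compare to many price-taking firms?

In a 5-firm Cournot equilibrium, symmetry and the first-order condition give q = (135 − 81)/(9) = 6. So Q = 30 and P = 90.
Perfect competition: P = MC = 81, so 135 − 1.5Q = 81 and Q = 36.

Cournot: Q = 30; Competition: Q = 36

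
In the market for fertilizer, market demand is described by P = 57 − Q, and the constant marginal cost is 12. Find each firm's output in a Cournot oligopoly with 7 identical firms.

With 7 symmetric Cournot firms, each firm's FOC gives 57 − 8q = 12, so q = 5.625, Q = 7·5.625 = 39.375, and P = 17.625.

q_i = 5.625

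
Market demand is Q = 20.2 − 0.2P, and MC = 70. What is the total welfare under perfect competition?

Inverting demand: P = 101 − 5Q.
Under competition P = MC = 70, so Q = (101 − 70)/5 = 6.2.
CS = ½·(101 − 70)·6.2 = 96.1; PS = (70 − 70)·6.2 = 0; TS = 96.1.

TS = 96.1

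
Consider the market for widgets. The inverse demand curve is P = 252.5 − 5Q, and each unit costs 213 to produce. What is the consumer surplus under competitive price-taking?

Competitive firms price at marginal cost: P = 213, giving Q = 7.9.
CS = ½·(252.5 − 213)·7.9 = 156.025.

CS = 156.025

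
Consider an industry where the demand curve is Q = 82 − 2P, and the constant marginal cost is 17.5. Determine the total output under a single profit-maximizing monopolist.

Q = 23.5

Inverting demand: P = 41 − 0.5Q.
The monopolist equates marginal revenue to marginal cost: 41 − Q = 17.5, so Q = 23.5. From demand, P = 29.25.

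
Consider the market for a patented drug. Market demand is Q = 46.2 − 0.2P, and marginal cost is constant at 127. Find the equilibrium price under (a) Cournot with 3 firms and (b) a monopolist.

Cournot: P = 153; Monopoly: P = 179

Inverting demand: P = 231 − 5Q.
With 3 symmetric Cournot firms, each firm's FOC gives 231 − 20q = 127, so q = 5.2, Q = 3·5.2 = 15.6, and P = 153.
A monopolist chooses Q where MR = MC. MR = 231 − 10Q; setting this equal to 127 gives Q = 10.4 and P = 179.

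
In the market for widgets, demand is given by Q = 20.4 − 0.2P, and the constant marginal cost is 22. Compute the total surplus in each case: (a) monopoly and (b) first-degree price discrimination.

Inverting demand: P = 102 − 5Q.
Monopoly sets MR = MC: 102 − 10Q = 22 ⇒ Q = 8, P = 102 − 5·8 = 62.
CS = ½·(102 − 62)·8 = 160; PS = (62 − 22)·8 = 320; TS = 480.
Under first-degree price discrimination the firm charges each unit its demand price and produces up to where P = MC, i.e. Q = 16. Consumer surplus is zero; producer surplus equals total surplus.
TS = 640 (equal to competitive TS).

Monopoly: TS = 480; Perfect PD: TS = 640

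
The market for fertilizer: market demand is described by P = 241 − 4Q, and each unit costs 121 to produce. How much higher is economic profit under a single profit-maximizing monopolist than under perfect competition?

π rises by 900

Under competition P = MC = 121, so Q = (241 − 121)/4 = 30.
Profit = (121 − 121)·30 = 0.
Monopoly sets MR = MC: 241 − 8Q = 121 ⇒ Q = 15, P = 241 − 4·15 = 181.
Profit = (181 − 121)·15 = 900.
Change in economic profit: 900 − 0 = 900.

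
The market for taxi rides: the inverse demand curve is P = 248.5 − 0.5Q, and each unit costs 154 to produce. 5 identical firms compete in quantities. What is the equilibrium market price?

P = 169.75

In a 5-firm Cournot equilibrium, symmetry and the first-order condition give q = (248.5 − 154)/(3) = 31.5. So Q = 157.5 and P = 169.75.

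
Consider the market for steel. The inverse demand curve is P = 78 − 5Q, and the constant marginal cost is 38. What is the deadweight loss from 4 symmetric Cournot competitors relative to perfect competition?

DWL = 6.4

Perfect competition: P = MC = 38, so 78 − 5Q = 38 and Q = 8.
In a 4-firm Cournot equilibrium, symmetry and the first-order condition give q = (78 − 38)/(25) = 1.6. So Q = 6.4 and P = 46.
DWL is the triangle between Q = 6.4 and Q = 8: ½·(8 − 6.4)·(46 − 38) = 6.4.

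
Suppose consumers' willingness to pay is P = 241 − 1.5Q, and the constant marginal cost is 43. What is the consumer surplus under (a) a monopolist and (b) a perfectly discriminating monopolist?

Monopoly: CS = 3267; Perfect PD: CS = 0

A monopolist chooses Q where MR = MC. MR = 241 − 3Q; setting this equal to 43 gives Q = 66 and P = 142.
CS = ½·(241 − 142)·66 = 3267.
With perfect price discrimination, output is the efficient level Q = 132 (where demand meets MC), but every buyer pays their willingness to pay: CS = 0 and PS = total surplus.
CS = 0.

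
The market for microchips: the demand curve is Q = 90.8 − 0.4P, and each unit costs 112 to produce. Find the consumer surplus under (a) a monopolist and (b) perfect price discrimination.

Inverting demand: P = 227 − 2.5Q.
Monopoly sets MR = MC: 227 − 5Q = 112 ⇒ Q = 23, P = 227 − 2.5·23 = 169.5.
CS = ½·(227 − 169.5)·23 = 661.25.
Under first-degree price discrimination the firm charges each unit its demand price and produces up to where P = MC, i.e. Q = 46. Consumer surplus is zero; producer surplus equals total surplus.
CS = 0.

Monopoly: CS = 661.25; Perfect PD: CS = 0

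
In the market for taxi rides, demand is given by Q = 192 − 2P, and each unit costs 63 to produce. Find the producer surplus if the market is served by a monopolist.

Inverting demand: P = 96 − 0.5Q.
A monopolist chooses Q where MR = MC. MR = 96 − Q; setting this equal to 63 gives Q = 33 and P = 79.5.
PS = (79.5 − 63)·33 = 544.5.

PS = 544.5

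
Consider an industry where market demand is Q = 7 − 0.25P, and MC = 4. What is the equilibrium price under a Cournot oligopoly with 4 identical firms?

Inverting demand: P = 28 − 4Q.
In a 4-firm Cournot equilibrium, symmetry and the first-order condition give q = (28 − 4)/(20) = 1.2. So Q = 4.8 and P = 8.8.

P = 8.8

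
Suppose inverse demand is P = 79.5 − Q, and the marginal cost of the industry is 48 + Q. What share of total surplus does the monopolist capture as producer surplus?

PS/TS = 0.75

The monopolist equates marginal revenue to marginal cost: 79.5 − 2Q = 48 + Q, so Q = 10.5. From demand, P = 69.
CS = ½·(79.5 − 69)·10.5 = 55.125.
PS = P·Q − VC(Q) = 69·10.5 − (48·10.5 + ½·1·10.5²) = 165.375.
Share captured = PS/TS = 165.375/220.5 = 0.75.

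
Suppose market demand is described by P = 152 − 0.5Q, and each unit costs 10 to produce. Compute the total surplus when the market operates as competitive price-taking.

TS = 20164

Perfect competition: P = MC = 10, so 152 − 0.5Q = 10 and Q = 284.
CS = ½·(152 − 10)·284 = 20164; PS = (10 − 10)·284 = 0; TS = 20164.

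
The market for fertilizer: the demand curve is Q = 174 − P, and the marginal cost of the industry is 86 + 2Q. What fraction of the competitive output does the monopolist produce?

Q_m/Q_c = 0.75

Inverting demand: P = 174 − Q.
The monopolist equates marginal revenue to marginal cost: 174 − 2Q = 86 + 2Q, so Q = 22. From demand, P = 152.
Under competition P = MC: 174 − Q = 86 + 2Q ⇒ Q = 88/3, P = 434/3.
Ratio Q_m/Q_c = 22/(88/3) = 0.75.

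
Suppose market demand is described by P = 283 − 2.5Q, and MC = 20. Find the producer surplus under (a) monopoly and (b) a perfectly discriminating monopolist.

Monopoly sets MR = MC: 283 − 5Q = 20 ⇒ Q = 52.6, P = 283 − 2.5·52.6 = 151.5.
PS = (151.5 − 20)·52.6 = 6916.9.
Under first-degree price discrimination the firm charges each unit its demand price and produces up to where P = MC, i.e. Q = 105.2. Consumer surplus is zero; producer surplus equals total surplus.
PS = ½·(283 − 20)·105.2 = 13833.8.

Monopoly: PS = 6916.9; Perfect PD: PS = 13833.8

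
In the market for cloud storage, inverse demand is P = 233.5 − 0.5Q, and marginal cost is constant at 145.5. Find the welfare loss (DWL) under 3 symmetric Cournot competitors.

DWL = 484

Under competition P = MC = 145.5, so Q = (233.5 − 145.5)/0.5 = 176.
In a 3-firm Cournot equilibrium, symmetry and the first-order condition give q = (233.5 − 145.5)/(2) = 44. So Q = 132 and P = 167.5.
DWL is the triangle between Q = 132 and Q = 176: ½·(176 − 132)·(167.5 − 145.5) = 484.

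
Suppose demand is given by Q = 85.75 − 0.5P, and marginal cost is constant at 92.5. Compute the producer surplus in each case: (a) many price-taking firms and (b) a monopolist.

Competition: PS = 0; Monopoly: PS = 780.125

Inverting demand: P = 171.5 − 2Q.
Competitive firms price at marginal cost: P = 92.5, giving Q = 39.5.
PS = (92.5 − 92.5)·39.5 = 0.
Monopoly sets MR = MC: 171.5 − 4Q = 92.5 ⇒ Q = 19.75, P = 171.5 − 2·19.75 = 132.
PS = (132 − 92.5)·19.75 = 780.125.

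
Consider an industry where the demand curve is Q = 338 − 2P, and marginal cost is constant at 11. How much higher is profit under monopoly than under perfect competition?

Inverting demand: P = 169 − 0.5Q.
Perfect competition: P = MC = 11, so 169 − 0.5Q = 11 and Q = 316.
Profit = (11 − 11)·316 = 0.
The monopolist equates marginal revenue to marginal cost: 169 − Q = 11, so Q = 158. From demand, P = 90.
Profit = (90 − 11)·158 = 12482.
Change in profit: 12482 − 0 = 12482.

Profit rises by 12482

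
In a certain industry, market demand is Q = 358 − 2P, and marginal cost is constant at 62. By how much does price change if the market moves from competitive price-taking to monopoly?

Price rises by 58.5

Inverting demand: P = 179 − 0.5Q.
Competitive firms price at marginal cost: P = 62, giving Q = 234.
A monopolist chooses Q where MR = MC. MR = 179 − Q; setting this equal to 62 gives Q = 117 and P = 120.5.
Change in price: 120.5 − 62 = 58.5.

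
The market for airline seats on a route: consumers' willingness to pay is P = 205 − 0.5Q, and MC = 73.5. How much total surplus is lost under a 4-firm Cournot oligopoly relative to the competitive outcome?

DWL = 691.69

Competitive firms price at marginal cost: P = 73.5, giving Q = 263.
With 4 symmetric Cournot firms, each firm's FOC gives 205 − 2.5q = 73.5, so q = 52.6, Q = 4·52.6 = 210.4, and P = 99.8.
DWL is the triangle between Q = 210.4 and Q = 263: ½·(263 − 210.4)·(99.8 − 73.5) = 691.69.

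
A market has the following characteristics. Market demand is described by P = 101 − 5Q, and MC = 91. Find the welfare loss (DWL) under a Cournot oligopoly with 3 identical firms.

DWL = 0.625

Under competition P = MC = 91, so Q = (101 − 91)/5 = 2.
In a 3-firm Cournot equilibrium, symmetry and the first-order condition give q = (101 − 91)/(20) = 0.5. So Q = 1.5 and P = 93.5.
DWL is the triangle between Q = 1.5 and Q = 2: ½·(2 − 1.5)·(93.5 − 91) = 0.625.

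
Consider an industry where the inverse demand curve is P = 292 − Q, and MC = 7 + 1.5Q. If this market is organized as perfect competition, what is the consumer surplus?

Competitive equilibrium sets price equal to marginal cost: 292 − Q = 7 + 1.5Q, so Q = 114 and P = 178.
CS = ½·(292 − 178)·114 = 6498.

CS = 6498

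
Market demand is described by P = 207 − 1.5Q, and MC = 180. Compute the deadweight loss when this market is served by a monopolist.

DWL = 60.75

Perfect competition: P = MC = 180, so 207 − 1.5Q = 180 and Q = 18.
A monopolist chooses Q where MR = MC. MR = 207 − 3Q; setting this equal to 180 gives Q = 9 and P = 193.5.
DWL is the triangle between Q = 9 and Q = 18: ½·(18 − 9)·(193.5 − 180) = 60.75.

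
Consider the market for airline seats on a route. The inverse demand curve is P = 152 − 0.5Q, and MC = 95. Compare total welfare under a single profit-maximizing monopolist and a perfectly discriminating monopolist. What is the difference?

Monopoly sets MR = MC: 152 − Q = 95 ⇒ Q = 57, P = 152 − 0.5·57 = 123.5.
CS = ½·(152 − 123.5)·57 = 812.25; PS = (123.5 − 95)·57 = 1624.5; TS = 2436.75.
A perfectly discriminating monopolist sells every unit with P(Q) ≥ MC(Q), so output equals the competitive quantity Q = 114. Each buyer pays their reservation price, so CS = 0 and the firm captures all surplus.
TS = 3249 (equal to competitive TS).
Change in total welfare: 3249 − 2436.75 = 812.25.

Total welfare rises by 812.25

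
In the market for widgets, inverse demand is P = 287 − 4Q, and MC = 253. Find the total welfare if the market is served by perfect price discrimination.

With perfect price discrimination, output is the efficient level Q = 8.5 (where demand meets MC), but every buyer pays their willingness to pay: CS = 0 and PS = total surplus.
TS = 144.5 (equal to competitive TS).

TS = 144.5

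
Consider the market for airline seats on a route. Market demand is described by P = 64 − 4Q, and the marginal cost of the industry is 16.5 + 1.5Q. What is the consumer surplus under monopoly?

A monopolist chooses Q where MR = MC. MR = 64 − 8Q; setting this equal to 16.5 + 1.5Q gives Q = 5 and P = 44.
CS = ½·(64 − 44)·5 = 50.

CS = 50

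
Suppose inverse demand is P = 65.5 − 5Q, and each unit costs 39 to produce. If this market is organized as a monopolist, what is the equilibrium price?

P = 52.25

Monopoly sets MR = MC: 65.5 − 10Q = 39 ⇒ Q = 2.65, P = 65.5 − 5·2.65 = 52.25.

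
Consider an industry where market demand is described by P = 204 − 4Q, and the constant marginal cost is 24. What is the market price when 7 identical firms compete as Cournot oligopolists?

With 7 symmetric Cournot firms, each firm's FOC gives 204 − 32q = 24, so q = 5.625, Q = 7·5.625 = 39.375, and P = 46.5.

P = 46.5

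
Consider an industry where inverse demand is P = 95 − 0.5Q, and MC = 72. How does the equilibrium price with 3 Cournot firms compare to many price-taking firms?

With 3 symmetric Cournot firms, each firm's FOC gives 95 − 2q = 72, so q = 11.5, Q = 3·11.5 = 34.5, and P = 77.75.
Perfect competition: P = MC = 72, so 95 − 0.5Q = 72 and Q = 46.

Cournot: P = 77.75; Competition: P = 72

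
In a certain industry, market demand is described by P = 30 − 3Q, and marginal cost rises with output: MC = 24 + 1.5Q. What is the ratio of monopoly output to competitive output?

The monopolist equates marginal revenue to marginal cost: 30 − 6Q = 24 + 1.5Q, so Q = 0.8. From demand, P = 27.6.
Competitive equilibrium sets price equal to marginal cost: 30 − 3Q = 24 + 1.5Q, so Q = 4/3 and P = 26.
Ratio Q_m/Q_c = 0.8/(4/3) = 0.6.

Q_m/Q_c = 0.6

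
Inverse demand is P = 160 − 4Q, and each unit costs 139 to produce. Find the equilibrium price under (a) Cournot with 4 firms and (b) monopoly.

Cournot: P = 143.2; Monopoly: P = 149.5

Cournot with 4 identical firms: the symmetric best-response condition is 160 − 20q = 139. Each firm produces q = 1.05, total output Q = 4.2, price P = 143.2.
The monopolist equates marginal revenue to marginal cost: 160 − 8Q = 139, so Q = 2.625. From demand, P = 149.5.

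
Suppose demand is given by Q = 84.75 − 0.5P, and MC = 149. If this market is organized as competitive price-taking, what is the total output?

Inverting demand: P = 169.5 − 2Q.
Under competition P = MC = 149, so Q = (169.5 − 149)/2 = 10.25.

Q = 10.25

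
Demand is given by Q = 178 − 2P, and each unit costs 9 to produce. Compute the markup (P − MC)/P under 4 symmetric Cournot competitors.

Inverting demand: P = 89 − 0.5Q.
In a 4-firm Cournot equilibrium, symmetry and the first-order condition give q = (89 − 9)/(2.5) = 32. So Q = 128 and P = 25.
Lerner index = (P − MC)/P = (25 − 9)/25 = 0.64.

Lerner index = 0.64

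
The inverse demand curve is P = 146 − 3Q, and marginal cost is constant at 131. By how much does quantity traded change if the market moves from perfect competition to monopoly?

Q falls by 2.5

Under competition P = MC = 131, so Q = (146 − 131)/3 = 5.
A monopolist chooses Q where MR = MC. MR = 146 − 6Q; setting this equal to 131 gives Q = 2.5 and P = 138.5.
Change in quantity traded: 2.5 − 5 = −2.5.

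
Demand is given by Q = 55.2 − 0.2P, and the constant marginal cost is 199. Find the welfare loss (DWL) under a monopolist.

DWL = 148.225

Inverting demand: P = 276 − 5Q.
Under competition P = MC = 199, so Q = (276 − 199)/5 = 15.4.
The monopolist equates marginal revenue to marginal cost: 276 − 10Q = 199, so Q = 7.7. From demand, P = 237.5.
DWL is the triangle between Q = 7.7 and Q = 15.4: ½·(15.4 − 7.7)·(237.5 − 199) = 148.225.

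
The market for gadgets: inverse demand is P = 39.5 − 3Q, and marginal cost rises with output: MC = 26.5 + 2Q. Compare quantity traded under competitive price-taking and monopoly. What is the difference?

Under competition P = MC: 39.5 − 3Q = 26.5 + 2Q ⇒ Q = 2.6, P = 31.7.
A monopolist chooses Q where MR = MC. MR = 39.5 − 6Q; setting this equal to 26.5 + 2Q gives Q = 1.625 and P = 34.625.
Change in quantity traded: 1.625 − 2.6 = −0.975.

Q falls by 0.975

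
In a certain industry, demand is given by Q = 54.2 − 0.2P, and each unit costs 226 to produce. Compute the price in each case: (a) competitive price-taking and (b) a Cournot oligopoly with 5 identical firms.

Inverting demand: P = 271 − 5Q.
Perfect competition: P = MC = 226, so 271 − 5Q = 226 and Q = 9.
With 5 symmetric Cournot firms, each firm's FOC gives 271 − 30q = 226, so q = 1.5, Q = 5·1.5 = 7.5, and P = 233.5.

Competition: P = 226; Cournot: P = 233.5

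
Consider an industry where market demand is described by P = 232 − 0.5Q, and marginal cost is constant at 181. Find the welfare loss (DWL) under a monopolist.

Competitive firms price at marginal cost: P = 181, giving Q = 102.
Monopoly sets MR = MC: 232 − Q = 181 ⇒ Q = 51, P = 232 − 0.5·51 = 206.5.
DWL is the triangle between Q = 51 and Q = 102: ½·(102 − 51)·(206.5 − 181) = 650.25.

DWL = 650.25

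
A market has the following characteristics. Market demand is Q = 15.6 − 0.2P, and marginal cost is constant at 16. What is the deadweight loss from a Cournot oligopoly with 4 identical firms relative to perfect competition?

DWL = 15.376

Inverting demand: P = 78 − 5Q.
Competitive firms price at marginal cost: P = 16, giving Q = 12.4.
Cournot with 4 identical firms: the symmetric best-response condition is 78 − 25q = 16. Each firm produces q = 2.48, total output Q = 9.92, price P = 28.4.
DWL is the triangle between Q = 9.92 and Q = 12.4: ½·(12.4 − 9.92)·(28.4 − 16) = 15.376.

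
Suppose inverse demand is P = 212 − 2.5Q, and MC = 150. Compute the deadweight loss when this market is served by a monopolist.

Competitive firms price at marginal cost: P = 150, giving Q = 24.8.
Monopoly sets MR = MC: 212 − 5Q = 150 ⇒ Q = 12.4, P = 212 − 2.5·12.4 = 181.
DWL is the triangle between Q = 12.4 and Q = 24.8: ½·(24.8 − 12.4)·(181 − 150) = 192.2.

DWL = 192.2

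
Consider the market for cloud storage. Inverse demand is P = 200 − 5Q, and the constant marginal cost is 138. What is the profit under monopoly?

Monopoly sets MR = MC: 200 − 10Q = 138 ⇒ Q = 6.2, P = 200 − 5·6.2 = 169.
Profit = (169 − 138)·6.2 = 192.2.

Profit = 192.2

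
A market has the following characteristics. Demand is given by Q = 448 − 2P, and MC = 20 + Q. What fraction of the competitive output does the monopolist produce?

Q_m/Q_c = 0.75

Inverting demand: P = 224 − 0.5Q.
Monopoly sets MR = MC: 224 − Q = 20 + Q ⇒ Q = 102, P = 224 − 0.5·102 = 173.
Competitive equilibrium sets price equal to marginal cost: 224 − 0.5Q = 20 + Q, so Q = 136 and P = 156.
Ratio Q_m/Q_c = 102/136 = 0.75.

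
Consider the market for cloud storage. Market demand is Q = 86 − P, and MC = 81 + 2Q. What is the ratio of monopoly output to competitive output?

Q_m/Q_c = 0.75

Inverting demand: P = 86 − Q.
A monopolist chooses Q where MR = MC. MR = 86 − 2Q; setting this equal to 81 + 2Q gives Q = 1.25 and P = 84.75.
Under competition P = MC: 86 − Q = 81 + 2Q ⇒ Q = 5/3, P = 253/3.
Ratio Q_m/Q_c = 1.25/(5/3) = 0.75.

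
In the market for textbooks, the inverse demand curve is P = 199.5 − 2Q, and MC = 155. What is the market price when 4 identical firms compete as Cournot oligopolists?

P = 163.9

In a 4-firm Cournot equilibrium, symmetry and the first-order condition give q = (199.5 − 155)/(10) = 4.45. So Q = 17.8 and P = 163.9.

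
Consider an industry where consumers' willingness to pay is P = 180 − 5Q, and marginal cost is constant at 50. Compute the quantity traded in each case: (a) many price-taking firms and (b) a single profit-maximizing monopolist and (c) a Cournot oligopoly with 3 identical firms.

Under competition P = MC = 50, so Q = (180 − 50)/5 = 26.
A monopolist chooses Q where MR = MC. MR = 180 − 10Q; setting this equal to 50 gives Q = 13 and P = 115.
Cournot with 3 identical firms: the symmetric best-response condition is 180 − 20q = 50. Each firm produces q = 6.5, total output Q = 19.5, price P = 82.5.

Competition: Q = 26; Monopoly: Q = 13; Cournot: Q = 19.5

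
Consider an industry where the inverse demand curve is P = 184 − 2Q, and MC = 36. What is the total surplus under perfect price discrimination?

TS = 5476

Under first-degree price discrimination the firm charges each unit its demand price and produces up to where P = MC, i.e. Q = 74. Consumer surplus is zero; producer surplus equals total surplus.
TS = 5476 (equal to competitive TS).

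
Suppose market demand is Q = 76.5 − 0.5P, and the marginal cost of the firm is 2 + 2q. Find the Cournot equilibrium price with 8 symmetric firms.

Inverting demand: P = 153 − 2Q.
Cournot with 8 identical firms: the symmetric best-response condition is 153 − 18q = 2 + 2q. Each firm produces q = 7.55, total output Q = 60.4, price P = 32.2.

P = 32.2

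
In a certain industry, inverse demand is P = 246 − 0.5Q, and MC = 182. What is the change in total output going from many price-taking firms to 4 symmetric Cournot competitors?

Total output falls by 25.6

Perfect competition: P = MC = 182, so 246 − 0.5Q = 182 and Q = 128.
With 4 symmetric Cournot firms, each firm's FOC gives 246 − 2.5q = 182, so q = 25.6, Q = 4·25.6 = 102.4, and P = 194.8.
Change in total output: 102.4 − 128 = −25.6.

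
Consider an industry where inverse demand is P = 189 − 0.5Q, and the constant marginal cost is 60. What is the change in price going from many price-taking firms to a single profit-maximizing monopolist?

Under competition P = MC = 60, so Q = (189 − 60)/0.5 = 258.
The monopolist equates marginal revenue to marginal cost: 189 − Q = 60, so Q = 129. From demand, P = 124.5.
Change in price: 124.5 − 60 = 64.5.

Price rises by 64.5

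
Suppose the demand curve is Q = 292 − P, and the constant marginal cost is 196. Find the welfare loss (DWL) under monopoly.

DWL = 1152

Inverting demand: P = 292 − Q.
Under competition P = MC = 196, so Q = (292 − 196)/1 = 96.
A monopolist chooses Q where MR = MC. MR = 292 − 2Q; setting this equal to 196 gives Q = 48 and P = 244.
DWL is the triangle between Q = 48 and Q = 96: ½·(96 − 48)·(244 − 196) = 1152.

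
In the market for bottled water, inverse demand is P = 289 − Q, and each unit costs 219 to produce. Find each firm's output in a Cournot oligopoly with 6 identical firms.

In a 6-firm Cournot equilibrium, symmetry and the first-order condition give q = (289 − 219)/(7) = 10. So Q = 60 and P = 229.

q_i = 10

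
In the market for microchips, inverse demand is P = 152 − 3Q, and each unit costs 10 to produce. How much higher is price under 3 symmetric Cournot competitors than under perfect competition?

Price rises by 35.5

Competitive firms price at marginal cost: P = 10, giving Q = 142/3.
In a 3-firm Cournot equilibrium, symmetry and the first-order condition give q = (152 − 10)/(12) = 71/6. So Q = 35.5 and P = 45.5.
Change in price: 45.5 − 10 = 35.5.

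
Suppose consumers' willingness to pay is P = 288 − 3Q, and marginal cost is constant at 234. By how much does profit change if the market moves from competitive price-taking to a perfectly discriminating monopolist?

Profit rises by 486

Competitive firms price at marginal cost: P = 234, giving Q = 18.
Profit = (234 − 234)·18 = 0.
A perfectly discriminating monopolist sells every unit with P(Q) ≥ MC(Q), so output equals the competitive quantity Q = 18. Each buyer pays their reservation price, so CS = 0 and the firm captures all surplus.
PS equals the full surplus area, 486. Profit = 486 = 486.
Change in profit: 486 − 0 = 486.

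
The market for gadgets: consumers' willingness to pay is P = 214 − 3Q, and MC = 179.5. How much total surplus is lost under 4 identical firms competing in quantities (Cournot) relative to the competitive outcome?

DWL = 7.935

Perfect competition: P = MC = 179.5, so 214 − 3Q = 179.5 and Q = 11.5.
With 4 symmetric Cournot firms, each firm's FOC gives 214 − 15q = 179.5, so q = 2.3, Q = 4·2.3 = 9.2, and P = 186.4.
DWL is the triangle between Q = 9.2 and Q = 11.5: ½·(11.5 − 9.2)·(186.4 − 179.5) = 7.935.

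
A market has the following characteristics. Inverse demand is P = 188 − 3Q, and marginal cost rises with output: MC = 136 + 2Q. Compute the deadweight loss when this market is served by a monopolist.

DWL = 38.025

Competitive equilibrium sets price equal to marginal cost: 188 − 3Q = 136 + 2Q, so Q = 10.4 and P = 156.8.
Monopoly sets MR = MC: 188 − 6Q = 136 + 2Q ⇒ Q = 6.5, P = 188 − 3·6.5 = 168.5.
CS = ½·(188 − 156.8)·10.4 = 162.24; PS = (156.8·10.4 − 136·10.4 − ½·2·10.4²) = 108.16; TS = 270.4.
CS = ½·(188 − 168.5)·6.5 = 63.375; PS = (168.5·6.5 − 136·6.5 − ½·2·6.5²) = 169; TS = 232.375.
DWL = 270.4 − 232.375 = 38.025.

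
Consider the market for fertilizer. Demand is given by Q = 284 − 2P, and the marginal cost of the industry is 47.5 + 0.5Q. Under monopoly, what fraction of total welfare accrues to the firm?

PS/TS = 0.75

Inverting demand: P = 142 − 0.5Q.
The monopolist equates marginal revenue to marginal cost: 142 − Q = 47.5 + 0.5Q, so Q = 63. From demand, P = 110.5.
CS = ½·(142 − 110.5)·63 = 992.25.
PS = P·Q − VC(Q) = 110.5·63 − (47.5·63 + ½·0.5·63²) = 2976.75.
Share captured = PS/TS = 2976.75/3969 = 0.75.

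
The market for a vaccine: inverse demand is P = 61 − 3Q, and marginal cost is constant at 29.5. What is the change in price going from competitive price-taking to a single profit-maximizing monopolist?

Under competition P = MC = 29.5, so Q = (61 − 29.5)/3 = 10.5.
Monopoly sets MR = MC: 61 − 6Q = 29.5 ⇒ Q = 5.25, P = 61 − 3·5.25 = 45.25.
Change in price: 45.25 − 29.5 = 15.75.

P rises by 15.75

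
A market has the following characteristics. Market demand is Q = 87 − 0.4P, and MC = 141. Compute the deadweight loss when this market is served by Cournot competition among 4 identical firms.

Inverting demand: P = 217.5 − 2.5Q.
Competitive firms price at marginal cost: P = 141, giving Q = 30.6.
Cournot with 4 identical firms: the symmetric best-response condition is 217.5 − 12.5q = 141. Each firm produces q = 6.12, total output Q = 24.48, price P = 156.3.
DWL is the triangle between Q = 24.48 and Q = 30.6: ½·(30.6 − 24.48)·(156.3 − 141) = 46.818.

DWL = 46.818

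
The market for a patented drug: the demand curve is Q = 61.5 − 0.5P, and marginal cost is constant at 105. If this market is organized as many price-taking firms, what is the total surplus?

Inverting demand: P = 123 − 2Q.
Competitive firms price at marginal cost: P = 105, giving Q = 9.
CS = ½·(123 − 105)·9 = 81; PS = (105 − 105)·9 = 0; TS = 81.

TS = 81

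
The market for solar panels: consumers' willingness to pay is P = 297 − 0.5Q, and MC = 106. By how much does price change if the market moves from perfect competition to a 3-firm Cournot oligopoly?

P rises by 47.75

Under competition P = MC = 106, so Q = (297 − 106)/0.5 = 382.
In a 3-firm Cournot equilibrium, symmetry and the first-order condition give q = (297 − 106)/(2) = 95.5. So Q = 286.5 and P = 153.75.
Change in price: 153.75 − 106 = 47.75.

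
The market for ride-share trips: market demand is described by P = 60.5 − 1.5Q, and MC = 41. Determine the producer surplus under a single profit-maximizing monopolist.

PS = 63.375

A monopolist chooses Q where MR = MC. MR = 60.5 − 3Q; setting this equal to 41 gives Q = 6.5 and P = 50.75.
PS = (50.75 − 41)·6.5 = 63.375.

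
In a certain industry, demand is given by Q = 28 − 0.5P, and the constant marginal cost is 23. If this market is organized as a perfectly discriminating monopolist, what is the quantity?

Inverting demand: P = 56 − 2Q.
With perfect price discrimination, output is the efficient level Q = 16.5 (where demand meets MC), but every buyer pays their willingness to pay: CS = 0 and PS = total surplus.

Q = 16.5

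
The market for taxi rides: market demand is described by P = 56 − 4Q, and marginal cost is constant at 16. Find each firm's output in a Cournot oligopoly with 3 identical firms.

q_i = 2.5

In a 3-firm Cournot equilibrium, symmetry and the first-order condition give q = (56 − 16)/(16) = 2.5. So Q = 7.5 and P = 26.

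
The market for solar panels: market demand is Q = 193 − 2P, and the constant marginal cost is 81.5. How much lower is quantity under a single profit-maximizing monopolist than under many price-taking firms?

Inverting demand: P = 96.5 − 0.5Q.
Competitive firms price at marginal cost: P = 81.5, giving Q = 30.
The monopolist equates marginal revenue to marginal cost: 96.5 − Q = 81.5, so Q = 15. From demand, P = 89.
Change in quantity: 15 − 30 = −15.

Quantity falls by 15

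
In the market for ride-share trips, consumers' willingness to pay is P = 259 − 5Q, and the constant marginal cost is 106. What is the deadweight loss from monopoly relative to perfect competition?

DWL = 585.225

Competitive firms price at marginal cost: P = 106, giving Q = 30.6.
Monopoly sets MR = MC: 259 − 10Q = 106 ⇒ Q = 15.3, P = 259 − 5·15.3 = 182.5.
DWL is the triangle between Q = 15.3 and Q = 30.6: ½·(30.6 − 15.3)·(182.5 − 106) = 585.225.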